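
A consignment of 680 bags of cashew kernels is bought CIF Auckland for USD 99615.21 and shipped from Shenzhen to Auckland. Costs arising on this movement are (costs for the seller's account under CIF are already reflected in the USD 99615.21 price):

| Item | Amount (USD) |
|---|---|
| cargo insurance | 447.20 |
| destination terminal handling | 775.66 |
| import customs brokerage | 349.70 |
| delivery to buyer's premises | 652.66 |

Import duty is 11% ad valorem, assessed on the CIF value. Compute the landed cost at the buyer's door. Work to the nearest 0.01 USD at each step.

Total landed cost: USD 112350.90

CIF: the seller pays costs through ocean freight and marine insurance to the destination port.
Already in the invoice (seller's account under CIF): insurance — exclude.
The CIF price already equals the CIF value: 99615.21
Import duty = 99615.21 × 11% = 10957.67
Buyer bears: destination terminal 775.66 + brokerage 349.70 + delivery 652.66 + duty 10957.67 = 12735.69
Landed cost = invoice 99615.21 + 12735.69 = 112350.90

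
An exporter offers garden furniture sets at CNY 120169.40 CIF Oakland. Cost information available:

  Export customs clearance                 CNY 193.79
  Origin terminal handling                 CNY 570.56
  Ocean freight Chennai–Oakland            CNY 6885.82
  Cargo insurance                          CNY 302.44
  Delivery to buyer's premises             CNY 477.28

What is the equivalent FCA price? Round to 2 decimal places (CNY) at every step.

Not relevant to the conversion: export clearance — on the seller under both CIF and FCA; already in the CIF price and stays in the FCA price. delivery — on the buyer under both terms; not part of either seller's price.
From CIF to FCA, the seller no longer bears: origin terminal, freight, insurance.
FCA price = 120169.40 − 570.56 − 6885.82 − 302.44 = 112410.58

FCA price: CNY 112410.58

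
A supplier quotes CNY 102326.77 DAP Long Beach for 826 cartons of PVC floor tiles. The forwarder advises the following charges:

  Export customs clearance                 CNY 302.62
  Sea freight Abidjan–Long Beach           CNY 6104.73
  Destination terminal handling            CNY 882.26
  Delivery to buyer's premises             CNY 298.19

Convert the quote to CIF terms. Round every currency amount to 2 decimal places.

Not relevant to the conversion: freight, export clearance — on the seller under both DAP and CIF; already in the DAP price and stays in the CIF price.
From DAP to CIF, the seller no longer bears: destination terminal, delivery.
CIF price = 102326.77 − 882.26 − 298.19 = 101146.32

CIF price: CNY 101146.32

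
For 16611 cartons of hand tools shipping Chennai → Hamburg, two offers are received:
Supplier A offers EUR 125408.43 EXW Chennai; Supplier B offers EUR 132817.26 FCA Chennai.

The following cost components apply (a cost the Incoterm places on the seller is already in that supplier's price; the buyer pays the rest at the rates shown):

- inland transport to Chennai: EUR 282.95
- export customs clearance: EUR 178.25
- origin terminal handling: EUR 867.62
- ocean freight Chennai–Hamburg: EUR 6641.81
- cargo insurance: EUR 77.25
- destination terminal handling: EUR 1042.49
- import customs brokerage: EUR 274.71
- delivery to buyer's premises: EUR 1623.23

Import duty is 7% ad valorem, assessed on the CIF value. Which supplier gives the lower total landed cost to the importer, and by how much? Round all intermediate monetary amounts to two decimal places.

Supplier A (EXW):
CIF value = EXW price + inland to port + export clearance + origin terminal + freight + insurance = 125408.43 + 282.95 + 178.25 + 867.62 + 6641.81 + 77.25 = 133456.31
Import duty = 133456.31 × 7% = 9341.94
Buyer bears (A): 282.95 + 178.25 + 867.62 + 6641.81 + 77.25 + 1042.49 + 274.71 + 1623.23 = 10988.31
Landed cost (A) = invoice 125408.43 + 10988.31 + duty 9341.94 = 145738.68
Supplier B (FCA):
CIF value = FCA price + origin terminal + freight + insurance = 132817.26 + 867.62 + 6641.81 + 77.25 = 140403.94
Import duty = 140403.94 × 7% = 9828.28
Buyer bears (B): 867.62 + 6641.81 + 77.25 + 1042.49 + 274.71 + 1623.23 = 10527.11
Landed cost (B) = invoice 132817.26 + 10527.11 + duty 9828.28 = 153172.65
Difference = |145738.68 − 153172.65| = 7433.97

Supplier A is cheaper by EUR 7433.97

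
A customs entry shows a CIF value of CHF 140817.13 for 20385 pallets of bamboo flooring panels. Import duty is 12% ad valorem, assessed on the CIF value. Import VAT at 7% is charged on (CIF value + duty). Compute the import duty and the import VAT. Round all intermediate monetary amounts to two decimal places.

Import duty = 140817.13 × 12% = 16898.06
VAT base = CIF + duty = 140817.13 + 16898.06 = 157715.19
Import VAT = 157715.19 × 7% = 11040.06

Import duty: CHF 16898.06; import VAT: CHF 11040.06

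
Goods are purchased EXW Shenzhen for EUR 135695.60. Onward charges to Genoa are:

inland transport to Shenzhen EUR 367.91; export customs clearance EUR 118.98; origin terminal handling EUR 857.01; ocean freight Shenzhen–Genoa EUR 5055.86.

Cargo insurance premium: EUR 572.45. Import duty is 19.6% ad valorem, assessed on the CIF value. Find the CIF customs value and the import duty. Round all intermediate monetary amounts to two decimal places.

CIF value: EUR 142667.81; import duty: EUR 27962.89

CIF = EXW price + pre-shipment costs + freight + insurance
CIF = 135695.60 + 367.91 + 118.98 + 857.01 + 5055.86 + 572.45 = 142667.81
Import duty = 142667.81 × 19.6% = 27962.89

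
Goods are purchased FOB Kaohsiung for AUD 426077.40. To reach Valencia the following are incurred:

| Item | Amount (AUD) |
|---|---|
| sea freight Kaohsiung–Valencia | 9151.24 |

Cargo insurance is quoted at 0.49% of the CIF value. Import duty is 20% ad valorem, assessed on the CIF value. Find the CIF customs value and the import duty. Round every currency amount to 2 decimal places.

Let C be the CIF value. C = FOB price + freight + 0.49% × C
C − 0.49% × C = 426077.40 + 9151.24
0.9951 × C = 435228.64
C = 435228.64 / 0.9951 = 437371.76
Insurance premium = 0.49% × 437371.76 = 2143.12
Import duty = 437371.76 × 20% = 87474.35

CIF value: AUD 437371.76; import duty: AUD 87474.35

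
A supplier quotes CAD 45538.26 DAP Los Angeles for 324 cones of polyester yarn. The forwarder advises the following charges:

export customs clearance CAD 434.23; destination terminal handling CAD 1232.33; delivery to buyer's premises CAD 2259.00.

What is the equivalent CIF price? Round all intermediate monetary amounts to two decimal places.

Not relevant to the conversion: export clearance — on the seller under both DAP and CIF; already in the DAP price and stays in the CIF price.
From DAP to CIF, the seller no longer bears: destination terminal, delivery.
CIF price = 45538.26 − 1232.33 − 2259.00 = 42046.93

CIF price: CAD 42046.93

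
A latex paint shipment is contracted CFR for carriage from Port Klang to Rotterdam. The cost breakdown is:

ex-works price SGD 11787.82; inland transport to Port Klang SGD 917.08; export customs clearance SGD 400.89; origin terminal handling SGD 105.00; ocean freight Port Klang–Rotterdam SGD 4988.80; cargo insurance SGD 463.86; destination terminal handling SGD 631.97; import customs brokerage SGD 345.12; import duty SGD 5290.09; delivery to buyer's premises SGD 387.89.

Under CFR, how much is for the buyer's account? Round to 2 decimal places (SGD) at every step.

Buyer's account: SGD 7118.93

CFR: the seller pays costs through ocean freight to the destination port, but not insurance.
Seller's account: goods 11787.82 + inland to port 917.08 + export clearance 400.89 + origin terminal 105.00 + freight 4988.80 = 18199.59
Buyer's account: insurance 463.86 + destination terminal 631.97 + brokerage 345.12 + duty 5290.09 + delivery 387.89 = 7118.93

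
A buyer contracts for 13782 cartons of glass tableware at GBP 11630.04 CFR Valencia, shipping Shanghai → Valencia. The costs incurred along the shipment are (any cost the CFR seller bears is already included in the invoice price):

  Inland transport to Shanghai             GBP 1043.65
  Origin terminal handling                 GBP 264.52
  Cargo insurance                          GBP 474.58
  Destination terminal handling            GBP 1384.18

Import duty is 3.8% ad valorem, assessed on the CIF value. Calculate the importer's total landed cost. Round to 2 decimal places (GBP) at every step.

CFR: the seller pays costs through ocean freight to the destination port, but not insurance.
Already in the invoice (seller's account under CFR): inland to port, origin terminal — exclude.
CIF value = CFR price + insurance = 11630.04 + 474.58 = 12104.62
Import duty = 12104.62 × 3.8% = 459.98
Buyer bears: insurance 474.58 + destination terminal 1384.18 + duty 459.98 = 2318.74
Landed cost = invoice 11630.04 + 2318.74 = 13948.78

Total landed cost: GBP 13948.78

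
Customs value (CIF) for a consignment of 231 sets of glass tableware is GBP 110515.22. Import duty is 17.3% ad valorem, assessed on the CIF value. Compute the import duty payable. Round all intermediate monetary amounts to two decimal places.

Import duty = 110515.22 × 17.3% = 19119.13

Import duty: GBP 19119.13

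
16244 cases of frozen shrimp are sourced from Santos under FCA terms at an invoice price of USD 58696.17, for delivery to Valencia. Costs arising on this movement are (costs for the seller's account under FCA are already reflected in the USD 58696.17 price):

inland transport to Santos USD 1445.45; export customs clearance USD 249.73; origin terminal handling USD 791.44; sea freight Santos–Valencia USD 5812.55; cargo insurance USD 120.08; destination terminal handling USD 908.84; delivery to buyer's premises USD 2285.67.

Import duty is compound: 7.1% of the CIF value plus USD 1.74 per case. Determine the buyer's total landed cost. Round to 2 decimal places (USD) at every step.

Total landed cost: USD 101524.15

FCA: the seller delivers export-cleared goods to the carrier; the buyer bears costs from that point.
Already in the invoice (seller's account under FCA): inland to port, export clearance — exclude.
CIF value = FCA price + origin terminal + freight + insurance = 58696.17 + 791.44 + 5812.55 + 120.08 = 65420.24
Ad valorem component: 65420.24 × 7.1% = 4644.84
Specific component: 16244 × 1.74 = 28264.56
Import duty = 4644.84 + 28264.56 = 32909.40
Buyer bears: origin terminal 791.44 + freight 5812.55 + insurance 120.08 + destination terminal 908.84 + delivery 2285.67 + duty 32909.40 = 42827.98
Landed cost = invoice 58696.17 + 42827.98 = 101524.15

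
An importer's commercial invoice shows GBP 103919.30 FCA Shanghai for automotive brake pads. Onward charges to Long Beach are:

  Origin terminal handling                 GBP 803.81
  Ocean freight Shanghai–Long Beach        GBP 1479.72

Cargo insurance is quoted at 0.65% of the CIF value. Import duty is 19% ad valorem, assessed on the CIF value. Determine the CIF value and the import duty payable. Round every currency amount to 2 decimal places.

CIF value: GBP 106897.66; import duty: GBP 20310.56

Let C be the CIF value. C = FCA price + pre-shipment costs + freight + 0.65% × C
C − 0.65% × C = 103919.30 + 803.81 + 1479.72
0.9935 × C = 106202.83
C = 106202.83 / 0.9935 = 106897.66
Insurance premium = 0.65% × 106897.66 = 694.83
Import duty = 106897.66 × 19% = 20310.56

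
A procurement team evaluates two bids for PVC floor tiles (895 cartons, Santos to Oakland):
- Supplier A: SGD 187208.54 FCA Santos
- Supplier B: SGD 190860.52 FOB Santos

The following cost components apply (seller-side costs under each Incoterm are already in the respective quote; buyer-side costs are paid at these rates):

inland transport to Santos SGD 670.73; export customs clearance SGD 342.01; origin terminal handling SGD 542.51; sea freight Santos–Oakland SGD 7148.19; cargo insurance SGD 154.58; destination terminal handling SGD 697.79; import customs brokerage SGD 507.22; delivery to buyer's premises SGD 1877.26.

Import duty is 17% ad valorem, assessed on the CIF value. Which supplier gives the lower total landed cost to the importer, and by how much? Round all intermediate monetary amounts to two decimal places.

Supplier A is cheaper by SGD 3638.08

Supplier A (FCA):
CIF value = FCA price + origin terminal + freight + insurance = 187208.54 + 542.51 + 7148.19 + 154.58 = 195053.82
Import duty = 195053.82 × 17% = 33159.15
Buyer bears (A): 542.51 + 7148.19 + 154.58 + 697.79 + 507.22 + 1877.26 = 10927.55
Landed cost (A) = invoice 187208.54 + 10927.55 + duty 33159.15 = 231295.24
Supplier B (FOB):
CIF value = FOB price + freight + insurance = 190860.52 + 7148.19 + 154.58 = 198163.29
Import duty = 198163.29 × 17% = 33687.76
Buyer bears (B): 7148.19 + 154.58 + 697.79 + 507.22 + 1877.26 = 10385.04
Landed cost (B) = invoice 190860.52 + 10385.04 + duty 33687.76 = 234933.32
Difference = |231295.24 − 234933.32| = 3638.08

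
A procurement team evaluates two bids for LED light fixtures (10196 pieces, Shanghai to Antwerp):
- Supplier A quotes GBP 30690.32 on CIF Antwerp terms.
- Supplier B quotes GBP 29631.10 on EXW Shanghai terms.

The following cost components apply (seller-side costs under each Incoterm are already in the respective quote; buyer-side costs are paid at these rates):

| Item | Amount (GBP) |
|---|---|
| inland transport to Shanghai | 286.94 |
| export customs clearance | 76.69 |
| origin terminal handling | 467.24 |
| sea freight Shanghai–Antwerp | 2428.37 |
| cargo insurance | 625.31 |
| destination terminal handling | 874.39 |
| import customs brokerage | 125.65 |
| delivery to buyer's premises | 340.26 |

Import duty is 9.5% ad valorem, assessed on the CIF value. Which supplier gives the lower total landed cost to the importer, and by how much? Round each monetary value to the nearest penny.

Supplier A (CIF):
The CIF price already equals the CIF value: 30690.32
Import duty = 30690.32 × 9.5% = 2915.58
Buyer bears (A): 874.39 + 125.65 + 340.26 = 1340.30
Landed cost (A) = invoice 30690.32 + 1340.30 + duty 2915.58 = 34946.20
Supplier B (EXW):
CIF value = EXW price + inland to port + export clearance + origin terminal + freight + insurance = 29631.10 + 286.94 + 76.69 + 467.24 + 2428.37 + 625.31 = 33515.65
Import duty = 33515.65 × 9.5% = 3183.99
Buyer bears (B): 286.94 + 76.69 + 467.24 + 2428.37 + 625.31 + 874.39 + 125.65 + 340.26 = 5224.85
Landed cost (B) = invoice 29631.10 + 5224.85 + duty 3183.99 = 38039.94
Difference = |34946.20 − 38039.94| = 3093.74

Supplier A is cheaper by GBP 3093.74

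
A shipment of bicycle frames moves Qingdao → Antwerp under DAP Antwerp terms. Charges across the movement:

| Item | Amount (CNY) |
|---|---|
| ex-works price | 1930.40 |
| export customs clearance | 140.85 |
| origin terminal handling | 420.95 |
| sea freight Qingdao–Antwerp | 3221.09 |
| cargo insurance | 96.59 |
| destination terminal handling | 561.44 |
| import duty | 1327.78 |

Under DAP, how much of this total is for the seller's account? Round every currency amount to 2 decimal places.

DAP: the seller bears all costs to the named destination except import duty and clearance.
Seller's account: goods 1930.40 + export clearance 140.85 + origin terminal 420.95 + freight 3221.09 + insurance 96.59 + destination terminal 561.44 = 6371.32
Buyer's account: duty 1327.78 = 1327.78

Seller's account: CNY 6371.32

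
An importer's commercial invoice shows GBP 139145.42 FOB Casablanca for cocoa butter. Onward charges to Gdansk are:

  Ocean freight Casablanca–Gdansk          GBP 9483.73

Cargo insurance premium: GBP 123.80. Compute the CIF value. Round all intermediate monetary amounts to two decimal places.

CIF = FOB price + freight + insurance
CIF = 139145.42 + 9483.73 + 123.80 = 148752.95

CIF value: GBP 148752.95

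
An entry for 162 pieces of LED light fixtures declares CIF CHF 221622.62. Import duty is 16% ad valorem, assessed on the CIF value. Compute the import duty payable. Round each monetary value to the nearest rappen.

Import duty: CHF 35459.62

Import duty = 221622.62 × 16% = 35459.62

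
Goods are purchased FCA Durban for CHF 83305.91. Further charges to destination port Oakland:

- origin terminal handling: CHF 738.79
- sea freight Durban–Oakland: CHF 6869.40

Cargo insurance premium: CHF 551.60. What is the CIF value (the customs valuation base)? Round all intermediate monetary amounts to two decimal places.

CIF value: CHF 91465.70

CIF = FCA price + pre-shipment costs + freight + insurance
CIF = 83305.91 + 738.79 + 6869.40 + 551.60 = 91465.70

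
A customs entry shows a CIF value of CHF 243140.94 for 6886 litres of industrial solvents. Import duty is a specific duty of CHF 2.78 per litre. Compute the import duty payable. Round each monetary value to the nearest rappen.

Import duty = 6886 × 2.78 = 19143.08

Import duty: CHF 19143.08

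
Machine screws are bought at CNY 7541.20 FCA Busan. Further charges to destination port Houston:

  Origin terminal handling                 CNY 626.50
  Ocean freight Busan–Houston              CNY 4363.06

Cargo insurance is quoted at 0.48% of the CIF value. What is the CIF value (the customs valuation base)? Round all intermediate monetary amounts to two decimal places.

CIF value: CNY 12591.20

Let C be the CIF value. C = FCA price + pre-shipment costs + freight + 0.48% × C
C − 0.48% × C = 7541.20 + 626.50 + 4363.06
0.9952 × C = 12530.76
C = 12530.76 / 0.9952 = 12591.20
Insurance premium = 0.48% × 12591.20 = 60.44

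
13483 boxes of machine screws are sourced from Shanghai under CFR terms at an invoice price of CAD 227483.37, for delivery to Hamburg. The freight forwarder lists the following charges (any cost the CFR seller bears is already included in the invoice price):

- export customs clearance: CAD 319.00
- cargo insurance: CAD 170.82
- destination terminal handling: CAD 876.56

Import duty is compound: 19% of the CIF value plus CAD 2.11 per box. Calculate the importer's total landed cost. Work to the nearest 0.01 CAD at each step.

CFR: the seller pays costs through ocean freight to the destination port, but not insurance.
Already in the invoice (seller's account under CFR): export clearance — exclude.
CIF value = CFR price + insurance = 227483.37 + 170.82 = 227654.19
Ad valorem component: 227654.19 × 19% = 43254.30
Specific component: 13483 × 2.11 = 28449.13
Import duty = 43254.30 + 28449.13 = 71703.43
Buyer bears: insurance 170.82 + destination terminal 876.56 + duty 71703.43 = 72750.81
Landed cost = invoice 227483.37 + 72750.81 = 300234.18

Total landed cost: CAD 300234.18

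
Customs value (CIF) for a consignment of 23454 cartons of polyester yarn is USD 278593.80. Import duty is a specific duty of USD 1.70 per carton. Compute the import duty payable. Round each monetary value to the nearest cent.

Import duty = 23454 × 1.70 = 39871.80

Import duty: USD 39871.80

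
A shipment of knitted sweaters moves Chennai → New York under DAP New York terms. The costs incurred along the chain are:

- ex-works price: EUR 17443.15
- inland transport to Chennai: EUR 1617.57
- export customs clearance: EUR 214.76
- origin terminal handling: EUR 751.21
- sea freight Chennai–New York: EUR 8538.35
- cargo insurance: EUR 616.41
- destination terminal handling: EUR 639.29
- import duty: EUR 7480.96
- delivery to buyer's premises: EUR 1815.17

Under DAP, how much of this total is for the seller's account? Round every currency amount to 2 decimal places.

Seller's account: EUR 31635.91

DAP: the seller bears all costs to the named destination except import duty and clearance.
Seller's account: goods 17443.15 + inland to port 1617.57 + export clearance 214.76 + origin terminal 751.21 + freight 8538.35 + insurance 616.41 + destination terminal 639.29 + delivery 1815.17 = 31635.91
Buyer's account: duty 7480.96 = 7480.96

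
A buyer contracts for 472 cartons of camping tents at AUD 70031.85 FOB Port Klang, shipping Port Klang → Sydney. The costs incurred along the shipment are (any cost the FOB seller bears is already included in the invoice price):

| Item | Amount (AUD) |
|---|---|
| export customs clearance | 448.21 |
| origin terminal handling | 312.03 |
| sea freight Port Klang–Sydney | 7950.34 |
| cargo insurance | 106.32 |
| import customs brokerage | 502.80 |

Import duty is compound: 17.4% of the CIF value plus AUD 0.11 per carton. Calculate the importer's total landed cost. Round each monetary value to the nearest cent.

Total landed cost: AUD 92230.63

FOB: the seller bears costs until goods are on board at the origin port; the buyer bears freight, insurance and all costs thereafter.
Already in the invoice (seller's account under FOB): export clearance, origin terminal — exclude.
CIF value = FOB price + freight + insurance = 70031.85 + 7950.34 + 106.32 = 78088.51
Ad valorem component: 78088.51 × 17.4% = 13587.40
Specific component: 472 × 0.11 = 51.92
Import duty = 13587.40 + 51.92 = 13639.32
Buyer bears: freight 7950.34 + insurance 106.32 + brokerage 502.80 + duty 13639.32 = 22198.78
Landed cost = invoice 70031.85 + 22198.78 = 92230.63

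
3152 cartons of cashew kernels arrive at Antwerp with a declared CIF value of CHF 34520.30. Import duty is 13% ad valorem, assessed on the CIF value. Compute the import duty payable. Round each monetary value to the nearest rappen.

Import duty: CHF 4487.64

Import duty = 34520.30 × 13% = 4487.64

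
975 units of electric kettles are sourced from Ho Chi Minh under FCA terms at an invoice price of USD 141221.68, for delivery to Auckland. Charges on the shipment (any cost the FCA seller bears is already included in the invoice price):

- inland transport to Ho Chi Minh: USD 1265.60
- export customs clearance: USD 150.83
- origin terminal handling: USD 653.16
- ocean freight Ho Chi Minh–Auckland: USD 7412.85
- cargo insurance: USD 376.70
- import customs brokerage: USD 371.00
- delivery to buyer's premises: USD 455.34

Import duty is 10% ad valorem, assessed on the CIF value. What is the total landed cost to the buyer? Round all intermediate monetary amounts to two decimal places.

Total landed cost: USD 165457.17

FCA: the seller delivers export-cleared goods to the carrier; the buyer bears costs from that point.
Already in the invoice (seller's account under FCA): inland to port, export clearance — exclude.
CIF value = FCA price + origin terminal + freight + insurance = 141221.68 + 653.16 + 7412.85 + 376.70 = 149664.39
Import duty = 149664.39 × 10% = 14966.44
Buyer bears: origin terminal 653.16 + freight 7412.85 + insurance 376.70 + brokerage 371.00 + delivery 455.34 + duty 14966.44 = 24235.49
Landed cost = invoice 141221.68 + 24235.49 = 165457.17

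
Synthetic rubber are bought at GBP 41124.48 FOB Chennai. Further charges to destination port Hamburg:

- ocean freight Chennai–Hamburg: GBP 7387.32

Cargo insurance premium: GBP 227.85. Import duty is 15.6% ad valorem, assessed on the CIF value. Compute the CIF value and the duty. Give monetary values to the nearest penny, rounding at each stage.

CIF = FOB price + freight + insurance
CIF = 41124.48 + 7387.32 + 227.85 = 48739.65
Import duty = 48739.65 × 15.6% = 7603.39

CIF value: GBP 48739.65; import duty: GBP 7603.39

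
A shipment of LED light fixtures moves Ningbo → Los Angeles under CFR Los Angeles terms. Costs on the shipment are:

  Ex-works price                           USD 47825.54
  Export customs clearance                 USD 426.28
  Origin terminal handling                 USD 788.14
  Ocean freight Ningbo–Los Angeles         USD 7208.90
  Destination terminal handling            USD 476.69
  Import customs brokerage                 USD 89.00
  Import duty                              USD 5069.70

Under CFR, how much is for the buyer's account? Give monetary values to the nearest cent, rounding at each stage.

Buyer's account: USD 5635.39

CFR: the seller pays costs through ocean freight to the destination port, but not insurance.
Seller's account: goods 47825.54 + export clearance 426.28 + origin terminal 788.14 + freight 7208.90 = 56248.86
Buyer's account: destination terminal 476.69 + brokerage 89.00 + duty 5069.70 = 5635.39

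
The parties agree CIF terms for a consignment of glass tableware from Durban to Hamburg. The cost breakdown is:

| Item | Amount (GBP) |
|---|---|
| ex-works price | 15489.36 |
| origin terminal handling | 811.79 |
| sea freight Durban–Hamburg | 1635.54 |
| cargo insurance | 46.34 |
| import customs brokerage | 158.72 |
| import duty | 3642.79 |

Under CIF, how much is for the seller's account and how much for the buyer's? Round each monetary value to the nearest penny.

CIF: the seller pays costs through ocean freight and marine insurance to the destination port.
Seller's account: goods 15489.36 + origin terminal 811.79 + freight 1635.54 + insurance 46.34 = 17983.03
Buyer's account: brokerage 158.72 + duty 3642.79 = 3801.51

Seller: GBP 17983.03; buyer: GBP 3801.51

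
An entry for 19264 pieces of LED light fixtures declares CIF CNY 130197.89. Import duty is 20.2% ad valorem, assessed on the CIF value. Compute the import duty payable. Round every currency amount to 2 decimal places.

Import duty = 130197.89 × 20.2% = 26299.97

Import duty: CNY 26299.97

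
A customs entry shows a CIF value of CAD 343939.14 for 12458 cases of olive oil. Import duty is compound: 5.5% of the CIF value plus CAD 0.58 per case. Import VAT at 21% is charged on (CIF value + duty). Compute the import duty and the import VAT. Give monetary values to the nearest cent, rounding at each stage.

Import duty: CAD 26142.29; import VAT: CAD 77717.10

Ad valorem component: 343939.14 × 5.5% = 18916.65
Specific component: 12458 × 0.58 = 7225.64
Import duty = 18916.65 + 7225.64 = 26142.29
VAT base = CIF + duty = 343939.14 + 26142.29 = 370081.43
Import VAT = 370081.43 × 21% = 77717.10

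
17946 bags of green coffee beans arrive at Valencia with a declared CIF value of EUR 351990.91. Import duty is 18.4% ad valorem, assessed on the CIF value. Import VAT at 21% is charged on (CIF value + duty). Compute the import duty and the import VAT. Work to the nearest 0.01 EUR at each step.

Import duty = 351990.91 × 18.4% = 64766.33
VAT base = CIF + duty = 351990.91 + 64766.33 = 416757.24
Import VAT = 416757.24 × 21% = 87519.02

Import duty: EUR 64766.33; import VAT: EUR 87519.02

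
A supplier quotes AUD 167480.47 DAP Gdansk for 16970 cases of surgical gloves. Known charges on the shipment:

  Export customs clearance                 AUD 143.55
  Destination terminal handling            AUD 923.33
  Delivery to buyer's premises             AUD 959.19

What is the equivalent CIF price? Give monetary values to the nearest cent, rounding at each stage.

CIF price: AUD 165597.95

Not relevant to the conversion: export clearance — on the seller under both DAP and CIF; already in the DAP price and stays in the CIF price.
From DAP to CIF, the seller no longer bears: destination terminal, delivery.
CIF price = 167480.47 − 923.33 − 959.19 = 165597.95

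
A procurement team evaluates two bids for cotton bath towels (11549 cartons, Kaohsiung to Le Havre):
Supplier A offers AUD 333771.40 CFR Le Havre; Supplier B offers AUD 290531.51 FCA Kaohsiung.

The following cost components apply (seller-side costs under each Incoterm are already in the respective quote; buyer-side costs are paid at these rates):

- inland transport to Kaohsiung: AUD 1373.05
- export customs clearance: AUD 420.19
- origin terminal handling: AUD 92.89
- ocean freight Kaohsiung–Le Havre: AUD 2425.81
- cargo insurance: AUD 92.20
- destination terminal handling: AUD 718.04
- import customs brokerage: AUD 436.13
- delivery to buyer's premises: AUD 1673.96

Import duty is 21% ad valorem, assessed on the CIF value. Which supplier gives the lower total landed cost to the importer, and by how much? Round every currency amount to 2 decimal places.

Supplier B is cheaper by AUD 49272.64

Supplier A (CFR):
CIF value = CFR price + insurance = 333771.40 + 92.20 = 333863.60
Import duty = 333863.60 × 21% = 70111.36
Buyer bears (A): 92.20 + 718.04 + 436.13 + 1673.96 = 2920.33
Landed cost (A) = invoice 333771.40 + 2920.33 + duty 70111.36 = 406803.09
Supplier B (FCA):
CIF value = FCA price + origin terminal + freight + insurance = 290531.51 + 92.89 + 2425.81 + 92.20 = 293142.41
Import duty = 293142.41 × 21% = 61559.91
Buyer bears (B): 92.89 + 2425.81 + 92.20 + 718.04 + 436.13 + 1673.96 = 5439.03
Landed cost (B) = invoice 290531.51 + 5439.03 + duty 61559.91 = 357530.45
Difference = |406803.09 − 357530.45| = 49272.64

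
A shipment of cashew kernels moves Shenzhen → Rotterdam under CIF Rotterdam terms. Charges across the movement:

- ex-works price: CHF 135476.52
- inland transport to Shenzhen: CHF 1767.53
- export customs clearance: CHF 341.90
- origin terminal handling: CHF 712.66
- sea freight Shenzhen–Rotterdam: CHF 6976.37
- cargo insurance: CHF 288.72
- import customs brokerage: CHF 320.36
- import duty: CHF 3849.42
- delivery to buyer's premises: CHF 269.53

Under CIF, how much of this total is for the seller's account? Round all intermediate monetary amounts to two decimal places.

Seller's account: CHF 145563.70

CIF: the seller pays costs through ocean freight and marine insurance to the destination port.
Seller's account: goods 135476.52 + inland to port 1767.53 + export clearance 341.90 + origin terminal 712.66 + freight 6976.37 + insurance 288.72 = 145563.70
Buyer's account: brokerage 320.36 + duty 3849.42 + delivery 269.53 = 4439.31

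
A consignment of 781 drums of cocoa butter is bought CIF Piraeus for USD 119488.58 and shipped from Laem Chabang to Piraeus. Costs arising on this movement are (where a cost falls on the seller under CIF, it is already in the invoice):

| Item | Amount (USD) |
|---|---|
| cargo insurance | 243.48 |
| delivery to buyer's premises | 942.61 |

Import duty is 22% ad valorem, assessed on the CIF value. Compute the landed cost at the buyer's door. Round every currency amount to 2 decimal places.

Total landed cost: USD 146718.68

CIF: the seller pays costs through ocean freight and marine insurance to the destination port.
Already in the invoice (seller's account under CIF): insurance — exclude.
The CIF price already equals the CIF value: 119488.58
Import duty = 119488.58 × 22% = 26287.49
Buyer bears: delivery 942.61 + duty 26287.49 = 27230.10
Landed cost = invoice 119488.58 + 27230.10 = 146718.68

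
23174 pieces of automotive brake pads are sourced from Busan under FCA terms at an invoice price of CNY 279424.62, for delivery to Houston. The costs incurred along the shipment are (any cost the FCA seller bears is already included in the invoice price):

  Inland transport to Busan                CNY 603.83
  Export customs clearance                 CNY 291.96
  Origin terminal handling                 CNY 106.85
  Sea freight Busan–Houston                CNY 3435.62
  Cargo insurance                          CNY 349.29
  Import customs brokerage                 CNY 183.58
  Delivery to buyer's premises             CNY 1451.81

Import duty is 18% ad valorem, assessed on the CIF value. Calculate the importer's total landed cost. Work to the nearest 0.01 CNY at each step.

Total landed cost: CNY 335948.72

FCA: the seller delivers export-cleared goods to the carrier; the buyer bears costs from that point.
Already in the invoice (seller's account under FCA): inland to port, export clearance — exclude.
CIF value = FCA price + origin terminal + freight + insurance = 279424.62 + 106.85 + 3435.62 + 349.29 = 283316.38
Import duty = 283316.38 × 18% = 50996.95
Buyer bears: origin terminal 106.85 + freight 3435.62 + insurance 349.29 + brokerage 183.58 + delivery 1451.81 + duty 50996.95 = 56524.10
Landed cost = invoice 279424.62 + 56524.10 = 335948.72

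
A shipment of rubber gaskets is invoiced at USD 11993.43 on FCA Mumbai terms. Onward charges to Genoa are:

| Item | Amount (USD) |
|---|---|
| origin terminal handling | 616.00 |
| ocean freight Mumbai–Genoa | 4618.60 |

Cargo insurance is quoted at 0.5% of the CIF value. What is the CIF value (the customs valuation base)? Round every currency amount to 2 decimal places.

Let C be the CIF value. C = FCA price + pre-shipment costs + freight + 0.5% × C
C − 0.5% × C = 11993.43 + 616.00 + 4618.60
0.995 × C = 17228.03
C = 17228.03 / 0.995 = 17314.60
Insurance premium = 0.5% × 17314.60 = 86.57

CIF value: USD 17314.60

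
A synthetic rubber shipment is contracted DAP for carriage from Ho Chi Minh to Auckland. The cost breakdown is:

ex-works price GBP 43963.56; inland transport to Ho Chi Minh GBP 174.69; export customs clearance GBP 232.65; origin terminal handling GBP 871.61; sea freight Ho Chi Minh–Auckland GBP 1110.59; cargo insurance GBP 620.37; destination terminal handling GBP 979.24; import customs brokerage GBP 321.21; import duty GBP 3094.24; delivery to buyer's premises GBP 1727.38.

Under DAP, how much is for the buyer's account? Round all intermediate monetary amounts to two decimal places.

Buyer's account: GBP 3415.45

DAP: the seller bears all costs to the named destination except import duty and clearance.
Seller's account: goods 43963.56 + inland to port 174.69 + export clearance 232.65 + origin terminal 871.61 + freight 1110.59 + insurance 620.37 + destination terminal 979.24 + delivery 1727.38 = 49680.09
Buyer's account: brokerage 321.21 + duty 3094.24 = 3415.45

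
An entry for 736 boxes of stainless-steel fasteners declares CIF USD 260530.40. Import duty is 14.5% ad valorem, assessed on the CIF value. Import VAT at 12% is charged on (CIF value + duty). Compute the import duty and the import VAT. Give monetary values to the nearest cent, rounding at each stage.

Import duty: USD 37776.91; import VAT: USD 35796.88

Import duty = 260530.40 × 14.5% = 37776.91
VAT base = CIF + duty = 260530.40 + 37776.91 = 298307.31
Import VAT = 298307.31 × 12% = 35796.88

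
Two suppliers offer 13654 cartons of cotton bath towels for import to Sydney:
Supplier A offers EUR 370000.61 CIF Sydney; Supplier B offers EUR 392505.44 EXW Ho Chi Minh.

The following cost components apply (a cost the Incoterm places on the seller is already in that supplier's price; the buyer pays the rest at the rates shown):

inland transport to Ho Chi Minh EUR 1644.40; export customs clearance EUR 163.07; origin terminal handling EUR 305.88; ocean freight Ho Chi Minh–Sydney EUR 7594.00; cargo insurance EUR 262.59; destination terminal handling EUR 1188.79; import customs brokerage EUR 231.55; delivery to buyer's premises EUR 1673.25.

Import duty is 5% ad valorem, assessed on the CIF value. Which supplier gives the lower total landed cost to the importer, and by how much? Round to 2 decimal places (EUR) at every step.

Supplier A is cheaper by EUR 34098.51

Supplier A (CIF):
The CIF price already equals the CIF value: 370000.61
Import duty = 370000.61 × 5% = 18500.03
Buyer bears (A): 1188.79 + 231.55 + 1673.25 = 3093.59
Landed cost (A) = invoice 370000.61 + 3093.59 + duty 18500.03 = 391594.23
Supplier B (EXW):
CIF value = EXW price + inland to port + export clearance + origin terminal + freight + insurance = 392505.44 + 1644.40 + 163.07 + 305.88 + 7594.00 + 262.59 = 402475.38
Import duty = 402475.38 × 5% = 20123.77
Buyer bears (B): 1644.40 + 163.07 + 305.88 + 7594.00 + 262.59 + 1188.79 + 231.55 + 1673.25 = 13063.53
Landed cost (B) = invoice 392505.44 + 13063.53 + duty 20123.77 = 425692.74
Difference = |391594.23 − 425692.74| = 34098.51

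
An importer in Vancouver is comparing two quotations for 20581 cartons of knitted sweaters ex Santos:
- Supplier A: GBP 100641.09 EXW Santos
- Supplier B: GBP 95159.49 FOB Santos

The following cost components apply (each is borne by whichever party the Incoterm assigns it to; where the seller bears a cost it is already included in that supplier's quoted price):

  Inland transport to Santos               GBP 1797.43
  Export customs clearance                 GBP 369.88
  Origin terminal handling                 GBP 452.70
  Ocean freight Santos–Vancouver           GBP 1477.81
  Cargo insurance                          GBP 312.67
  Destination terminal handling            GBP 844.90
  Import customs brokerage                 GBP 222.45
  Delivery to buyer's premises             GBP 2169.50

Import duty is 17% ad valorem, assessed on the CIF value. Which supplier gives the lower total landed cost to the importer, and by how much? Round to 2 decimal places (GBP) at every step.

Supplier B is cheaper by GBP 9478.89

Supplier A (EXW):
CIF value = EXW price + inland to port + export clearance + origin terminal + freight + insurance = 100641.09 + 1797.43 + 369.88 + 452.70 + 1477.81 + 312.67 = 105051.58
Import duty = 105051.58 × 17% = 17858.77
Buyer bears (A): 1797.43 + 369.88 + 452.70 + 1477.81 + 312.67 + 844.90 + 222.45 + 2169.50 = 7647.34
Landed cost (A) = invoice 100641.09 + 7647.34 + duty 17858.77 = 126147.20
Supplier B (FOB):
CIF value = FOB price + freight + insurance = 95159.49 + 1477.81 + 312.67 = 96949.97
Import duty = 96949.97 × 17% = 16481.49
Buyer bears (B): 1477.81 + 312.67 + 844.90 + 222.45 + 2169.50 = 5027.33
Landed cost (B) = invoice 95159.49 + 5027.33 + duty 16481.49 = 116668.31
Difference = |126147.20 − 116668.31| = 9478.89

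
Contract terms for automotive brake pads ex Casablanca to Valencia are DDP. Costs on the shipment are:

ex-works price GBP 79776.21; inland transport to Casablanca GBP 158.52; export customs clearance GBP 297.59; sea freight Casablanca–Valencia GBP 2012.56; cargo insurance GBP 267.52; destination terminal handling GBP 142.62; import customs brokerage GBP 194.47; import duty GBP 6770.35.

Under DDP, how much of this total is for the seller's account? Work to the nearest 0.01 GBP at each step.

Seller's account: GBP 89619.84

DDP: the seller bears all costs including import duty.
Seller's account: goods 79776.21 + inland to port 158.52 + export clearance 297.59 + freight 2012.56 + insurance 267.52 + destination terminal 142.62 + brokerage 194.47 + duty 6770.35 = 89619.84
Buyer's account: 0.00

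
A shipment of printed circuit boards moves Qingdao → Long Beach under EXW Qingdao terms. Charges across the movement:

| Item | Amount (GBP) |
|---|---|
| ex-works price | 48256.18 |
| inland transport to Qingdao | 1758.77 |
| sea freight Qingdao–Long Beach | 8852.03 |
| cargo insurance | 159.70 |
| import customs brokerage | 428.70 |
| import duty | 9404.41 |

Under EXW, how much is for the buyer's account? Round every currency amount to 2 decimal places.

EXW: the seller makes goods available at their premises; the buyer bears all onward costs.
Seller's account: goods 48256.18 = 48256.18
Buyer's account: inland to port 1758.77 + freight 8852.03 + insurance 159.70 + brokerage 428.70 + duty 9404.41 = 20603.61

Buyer's account: GBP 20603.61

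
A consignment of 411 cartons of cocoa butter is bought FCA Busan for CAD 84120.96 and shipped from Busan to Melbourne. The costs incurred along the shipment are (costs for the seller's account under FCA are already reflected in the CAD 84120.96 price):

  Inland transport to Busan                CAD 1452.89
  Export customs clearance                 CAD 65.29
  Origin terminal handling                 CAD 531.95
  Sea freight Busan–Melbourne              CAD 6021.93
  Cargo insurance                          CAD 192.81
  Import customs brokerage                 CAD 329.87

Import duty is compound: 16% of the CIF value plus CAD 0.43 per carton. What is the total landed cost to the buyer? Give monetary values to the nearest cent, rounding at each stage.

FCA: the seller delivers export-cleared goods to the carrier; the buyer bears costs from that point.
Already in the invoice (seller's account under FCA): inland to port, export clearance — exclude.
CIF value = FCA price + origin terminal + freight + insurance = 84120.96 + 531.95 + 6021.93 + 192.81 = 90867.65
Ad valorem component: 90867.65 × 16% = 14538.82
Specific component: 411 × 0.43 = 176.73
Import duty = 14538.82 + 176.73 = 14715.55
Buyer bears: origin terminal 531.95 + freight 6021.93 + insurance 192.81 + brokerage 329.87 + duty 14715.55 = 21792.11
Landed cost = invoice 84120.96 + 21792.11 = 105913.07

Total landed cost: CAD 105913.07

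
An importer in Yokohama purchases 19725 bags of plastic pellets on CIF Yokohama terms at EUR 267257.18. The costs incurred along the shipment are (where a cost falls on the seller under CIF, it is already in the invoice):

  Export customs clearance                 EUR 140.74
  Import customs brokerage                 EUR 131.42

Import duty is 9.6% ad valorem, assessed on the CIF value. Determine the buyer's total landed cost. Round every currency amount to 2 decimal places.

CIF: the seller pays costs through ocean freight and marine insurance to the destination port.
Already in the invoice (seller's account under CIF): export clearance — exclude.
The CIF price already equals the CIF value: 267257.18
Import duty = 267257.18 × 9.6% = 25656.69
Buyer bears: brokerage 131.42 + duty 25656.69 = 25788.11
Landed cost = invoice 267257.18 + 25788.11 = 293045.29

Total landed cost: EUR 293045.29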